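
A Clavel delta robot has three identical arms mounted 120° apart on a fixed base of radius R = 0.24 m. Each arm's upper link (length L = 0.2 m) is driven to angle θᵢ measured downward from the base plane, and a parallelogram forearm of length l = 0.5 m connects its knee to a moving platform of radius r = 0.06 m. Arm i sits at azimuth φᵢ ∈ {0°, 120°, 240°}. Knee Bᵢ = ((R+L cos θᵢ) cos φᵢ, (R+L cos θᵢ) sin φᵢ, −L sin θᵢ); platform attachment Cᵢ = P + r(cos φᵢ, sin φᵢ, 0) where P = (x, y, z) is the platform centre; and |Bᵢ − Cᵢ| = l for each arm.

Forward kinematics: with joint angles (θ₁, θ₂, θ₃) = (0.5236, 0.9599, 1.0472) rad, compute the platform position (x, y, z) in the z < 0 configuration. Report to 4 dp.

(0.0970, 0.0167, -0.5291)

O1 = (0.3532·cos0.0°, 0.3532·sin0.0°, -0.1000) = (0.3532, 0.0000, -0.1000)
φ2=120.0°: virtual centre (-0.1474, 0.2552, -0.1638), radius l
arm 3 at φ=240.0°: ρ3 = 0.2800;  O3 = (-0.1400, -0.2425, -0.1732)
|O₂|²−|O₁|² = -0.0211;  |O₃|²−|O₁|² = -0.0264
plane₁₂: -1.0011x+0.5105y+-0.1277z = -0.0211
det = 0.9891;  x = 0.0239+-0.1382z,  y = 0.0057+-0.0209z
quadratic in z: (1.0195)z²+(0.2907)z+(-0.1315)=0, √Δ=0.7880 → z ∈ {-0.5291, 0.2439}; z = -0.5291 (taking z<0)
x = 0.0970, y = 0.0167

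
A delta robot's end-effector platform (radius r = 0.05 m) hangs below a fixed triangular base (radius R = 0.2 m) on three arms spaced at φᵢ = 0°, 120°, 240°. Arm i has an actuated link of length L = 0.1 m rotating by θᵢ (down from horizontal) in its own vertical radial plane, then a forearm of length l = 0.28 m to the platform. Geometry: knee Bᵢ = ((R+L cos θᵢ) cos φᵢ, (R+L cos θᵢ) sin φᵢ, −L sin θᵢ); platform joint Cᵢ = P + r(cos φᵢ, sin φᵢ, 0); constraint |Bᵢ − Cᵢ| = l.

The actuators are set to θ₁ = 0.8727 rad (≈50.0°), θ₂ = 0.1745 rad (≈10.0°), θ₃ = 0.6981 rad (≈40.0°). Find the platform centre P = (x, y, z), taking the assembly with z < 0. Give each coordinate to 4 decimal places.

φ1=0.0°: virtual centre (0.2143, 0.0000, -0.0766), radius l
arm 2 at φ=120.0°: ρ2 = 0.2485;  O2 = (-0.1242, 0.2152, -0.0174)
O3 = (0.2266·cos240.0°, 0.2266·sin240.0°, -0.0643) = (-0.1133, -0.1962, -0.0643)
eliminate P² terms by subtracting sphere 1 from 2 and 3
plane₁₂: -0.6770x+0.4304y+0.1185z = 0.0103
det = 0.5477;  x = -0.0103+0.1043z,  y = 0.0077+-0.1113z
sphere 1 gives Az²+Bz+C=0 with A=1.0233, B=0.1047, C=-0.0221;  B²−4AC=0.1012;  roots -0.2066, 0.1043;  negative root z = -0.2066
x = -0.0318, y = 0.0307

(-0.0318, 0.0307, -0.2066)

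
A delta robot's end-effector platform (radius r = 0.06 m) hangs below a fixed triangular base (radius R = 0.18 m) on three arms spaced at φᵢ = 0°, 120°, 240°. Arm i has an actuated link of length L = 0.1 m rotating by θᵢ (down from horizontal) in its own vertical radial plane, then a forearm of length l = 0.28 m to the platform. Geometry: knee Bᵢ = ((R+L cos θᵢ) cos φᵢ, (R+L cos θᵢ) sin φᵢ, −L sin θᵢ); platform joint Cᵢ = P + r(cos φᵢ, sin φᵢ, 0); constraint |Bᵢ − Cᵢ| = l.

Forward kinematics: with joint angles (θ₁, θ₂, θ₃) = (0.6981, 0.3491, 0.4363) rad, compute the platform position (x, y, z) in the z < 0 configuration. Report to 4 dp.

(-0.0263, 0.0061, -0.2336)

arm 1 at φ=0.0°: e+L cos θ1 = 0.1966;  O1 = (0.1966, 0.0000, -0.0643)
O2 = (0.2140·cos120.0°, 0.2140·sin120.0°, -0.0342) = (-0.1070, 0.1853, -0.0342)
φ3=240.0°: virtual centre (-0.1053, -0.1824, -0.0423), radius l
|O₂|²−|O₁|² = 0.0042;  |O₃|²−|O₁|² = 0.0034
linear system: -0.6072x+0.3706y = 0.0042−0.0601z; -0.6038x+-0.3648y = 0.0034−0.0440z
det = 0.4453;  x = -0.0062+0.0859z,  y = 0.0011+-0.0215z
into |P−O₁|² = l²: 1.0078z² + 0.0937z + -0.0331 = 0;  Δ = 0.1423;  z = -0.2336 or 0.1407 → z<0 root = -0.2336
x = -0.0263, y = 0.0061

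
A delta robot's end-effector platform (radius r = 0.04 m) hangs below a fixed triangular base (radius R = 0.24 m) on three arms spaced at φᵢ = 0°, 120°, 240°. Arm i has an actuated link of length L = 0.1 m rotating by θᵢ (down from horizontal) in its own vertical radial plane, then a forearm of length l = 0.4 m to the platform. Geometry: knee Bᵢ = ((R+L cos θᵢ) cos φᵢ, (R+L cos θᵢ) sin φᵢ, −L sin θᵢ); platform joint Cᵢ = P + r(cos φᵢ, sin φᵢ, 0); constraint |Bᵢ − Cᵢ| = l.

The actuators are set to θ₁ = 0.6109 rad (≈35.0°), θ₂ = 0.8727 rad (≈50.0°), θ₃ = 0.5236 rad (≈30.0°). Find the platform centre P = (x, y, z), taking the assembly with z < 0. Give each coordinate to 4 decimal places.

(0.0087, -0.0290, -0.3481)

φ1=0.0°: virtual centre (0.2819, 0.0000, -0.0574), radius l
S2 = (0.2643·cos120.0°, 0.2643·sin120.0°, -0.0766) = (-0.1321, 0.2289, -0.0766)
arm 3 at φ=240.0°: (R−r)+L cos θ3 = 0.2866;  S3 = (-0.1433, -0.2482, -0.0500)
|S₂|²−|S₁|² = -0.0071;  |S₃|²−|S₁|² = 0.0019
plane₁₂: -0.8281x+0.4577y+-0.0385z = -0.0071
det = 0.8004;  x = 0.0033+-0.0155z,  y = -0.0094+0.0561z
sphere 1 gives Az²+Bz+C=0 with A=1.0034, B=0.1223, C=-0.0790;  B²−4AC=0.3320;  roots -0.3481, 0.2262;  negative root z = -0.3481
x = 0.0087, y = -0.0290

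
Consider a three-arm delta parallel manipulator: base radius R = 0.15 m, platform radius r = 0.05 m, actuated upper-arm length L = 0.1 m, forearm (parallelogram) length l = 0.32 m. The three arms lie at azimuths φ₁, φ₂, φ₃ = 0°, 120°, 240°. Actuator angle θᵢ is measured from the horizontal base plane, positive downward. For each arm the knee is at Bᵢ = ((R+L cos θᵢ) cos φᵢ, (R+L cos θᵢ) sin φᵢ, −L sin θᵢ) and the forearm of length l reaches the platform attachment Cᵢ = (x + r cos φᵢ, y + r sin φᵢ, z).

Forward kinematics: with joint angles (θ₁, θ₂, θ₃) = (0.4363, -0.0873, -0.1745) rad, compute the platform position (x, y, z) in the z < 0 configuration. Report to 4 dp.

(-0.0509, -0.0061, -0.2520)

centre 1 = (0.1906·cos0.0°, 0.1906·sin0.0°, -0.0423) = (0.1906, 0.0000, -0.0423)
φ2=120.0°: virtual centre (-0.0998, 0.1729, 0.0087), radius l
arm 3 at φ=240.0°: e+L cos θ3 = 0.1985;  centre 3 = (-0.0992, -0.1719, 0.0174)
subtract pairs → two planes through P
plane₁₂: -0.5809x+0.3458y+0.1020z = 0.0018
Cramer: x(z) = -0.0029+0.1906z;  y(z) = 0.0003+0.0254z
sphere 1 gives Az²+Bz+C=0 with A=1.0370, B=0.0107, C=-0.0632;  B²−4AC=0.2621;  roots -0.2520, 0.2417;  negative root z = -0.2520
x = -0.0509, y = -0.0061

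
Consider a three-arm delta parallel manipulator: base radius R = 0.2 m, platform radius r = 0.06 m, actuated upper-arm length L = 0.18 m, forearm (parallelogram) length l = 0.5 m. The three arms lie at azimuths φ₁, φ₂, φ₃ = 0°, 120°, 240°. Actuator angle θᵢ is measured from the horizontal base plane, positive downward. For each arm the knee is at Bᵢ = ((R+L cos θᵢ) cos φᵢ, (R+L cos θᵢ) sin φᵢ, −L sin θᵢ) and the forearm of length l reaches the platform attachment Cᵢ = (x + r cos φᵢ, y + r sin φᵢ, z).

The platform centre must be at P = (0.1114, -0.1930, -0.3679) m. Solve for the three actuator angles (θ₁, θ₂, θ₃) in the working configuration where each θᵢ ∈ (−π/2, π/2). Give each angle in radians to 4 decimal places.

θ₁ = -0.2615, θ₂ = 1.0473, θ₃ = -0.2617

φ1=0.0° → target in arm frame (0.1114, -0.1930)
  A=0.0286, B=-0.3679, C=(l²−L²−A²−y'²−z²)/(2L)=0.1227
  θ1 = atan2(B,A) + arccos(C/0.3690) = -0.2615
rotate P by −φ2: (-0.2228, 0.0000, -0.3679)
  A cos θ + B sin θ = C:  0.3628·cos θ + -0.3679·sin θ = -0.1372
  √(A²+B²)=0.5167;  θ2 = -0.7923+1.8396 ≈ 1.0473
φ3=240.0° → target in arm frame (0.1114, 0.1930)
  A=0.0286, B=-0.3679, C=(l²−L²−A²−y'²−z²)/(2L)=0.1228
  √(A²+B²)=0.3690;  θ3 = -1.4933+1.2316 ≈ -0.2617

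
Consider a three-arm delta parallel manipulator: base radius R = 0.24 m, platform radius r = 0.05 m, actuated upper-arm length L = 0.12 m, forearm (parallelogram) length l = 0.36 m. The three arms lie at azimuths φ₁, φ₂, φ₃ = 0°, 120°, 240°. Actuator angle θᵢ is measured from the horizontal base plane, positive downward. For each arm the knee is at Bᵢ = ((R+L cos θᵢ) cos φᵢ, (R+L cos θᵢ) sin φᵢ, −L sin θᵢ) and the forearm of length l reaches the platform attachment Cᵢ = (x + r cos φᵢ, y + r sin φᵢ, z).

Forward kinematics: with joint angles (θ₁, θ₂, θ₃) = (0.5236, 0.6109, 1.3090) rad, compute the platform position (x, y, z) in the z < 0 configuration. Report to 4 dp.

φ1=0.0°: virtual centre (0.2939, 0.0000, -0.0600), radius l
arm 2 at φ=120.0°: (R−r)+L cos θ2 = 0.2883;  centre 2 = (-0.1441, 0.2497, -0.0688)
arm 3 at φ=240.0°: (R−r)+L cos θ3 = 0.2211;  centre 3 = (-0.1105, -0.1914, -0.1159)
eliminate P² terms by subtracting sphere 1 from 2 and 3
[-0.8761 0.4993 -0.0177]·P = -0.0021;  [-0.8089 -0.3829 -0.1118]·P = -0.0277
det = 0.7394;  x = 0.0198+-0.0847z,  y = 0.0305+-0.1132z
sphere 1 gives Az²+Bz+C=0 with A=1.0200, B=0.1595, C=-0.0499;  B²−4AC=0.2292;  roots -0.3129, 0.1565;  negative root z = -0.3129
x = 0.0463, y = 0.0659

(0.0463, 0.0659, -0.3129)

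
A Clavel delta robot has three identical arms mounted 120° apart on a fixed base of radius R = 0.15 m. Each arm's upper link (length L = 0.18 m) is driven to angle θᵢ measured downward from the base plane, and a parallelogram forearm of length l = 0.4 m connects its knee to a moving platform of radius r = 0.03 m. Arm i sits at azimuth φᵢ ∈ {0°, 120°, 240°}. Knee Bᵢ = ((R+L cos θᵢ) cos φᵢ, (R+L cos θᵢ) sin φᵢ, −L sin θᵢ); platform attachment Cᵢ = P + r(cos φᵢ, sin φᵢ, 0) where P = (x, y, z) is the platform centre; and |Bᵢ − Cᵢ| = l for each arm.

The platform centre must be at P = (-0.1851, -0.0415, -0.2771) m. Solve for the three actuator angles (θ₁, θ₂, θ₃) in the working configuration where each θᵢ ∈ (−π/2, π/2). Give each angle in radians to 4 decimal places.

θ₁ = 1.1345, θ₂ = 0.0875, θ₃ = -0.3493

rotate P by −φ1: (-0.1851, -0.0415, -0.2771)
  e−x'=0.3051;  (l²−L²−(e−x')²−y'²−z²)/2L = -0.1222
  θ1 = atan2(B,A) + arccos(C/0.4122) = 1.1345
rotate P by −φ2: (0.0566, 0.1811, -0.2771)
  e−x'=0.0634;  (l²−L²−(e−x')²−y'²−z²)/2L = 0.0389
  √(A²+B²)=0.2843;  θ2 = -1.3459+1.4334 ≈ 0.0875
arm 3 (φ=240.0°): x'=0.1285, y'=-0.1396
  e−x'=-0.0085;  (l²−L²−(e−x')²−y'²−z²)/2L = 0.0869
  γ=atan2(-0.2771,-0.0085)=-1.6014;  ψ=arccos(0.3133)=1.2521;  θ3=γ+ψ≈-0.3493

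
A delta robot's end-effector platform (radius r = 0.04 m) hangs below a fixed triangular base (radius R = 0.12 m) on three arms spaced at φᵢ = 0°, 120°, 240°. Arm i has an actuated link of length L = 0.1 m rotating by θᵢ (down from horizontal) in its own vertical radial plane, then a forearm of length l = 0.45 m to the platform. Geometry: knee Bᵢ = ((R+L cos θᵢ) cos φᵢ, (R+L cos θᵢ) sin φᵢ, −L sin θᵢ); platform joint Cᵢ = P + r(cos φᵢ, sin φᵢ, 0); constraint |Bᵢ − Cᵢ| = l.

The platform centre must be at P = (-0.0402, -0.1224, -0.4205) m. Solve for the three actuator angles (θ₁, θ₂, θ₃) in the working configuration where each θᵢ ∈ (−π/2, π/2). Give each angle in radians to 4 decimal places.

θ₁ = 0.4363, θ₂ = 0.6109, θ₃ = -0.2618

rotate P by −φ1: (-0.0402, -0.1224, -0.4205)
  e−x'=0.1202;  (l²−L²−(e−x')²−y'²−z²)/2L = -0.0688
  γ=atan2(-0.4205,0.1202)=-1.2924;  ψ=arccos(-0.1572)=1.7287;  θ1=γ+ψ≈0.4363
arm 2 (φ=120.0°): x'=-0.0859, y'=0.0960
  A cos θ + B sin θ = C:  0.1659·cos θ + -0.4205·sin θ = -0.1053
  γ=atan2(-0.4205,0.1659)=-1.1950;  ψ=arccos(-0.2330)=1.8059;  θ2=γ+ψ≈0.6109
rotate P by −φ3: (0.1261, 0.0264, -0.4205)
  e−x'=-0.0461;  (l²−L²−(e−x')²−y'²−z²)/2L = 0.0643
  θ3 = atan2(B,A) + arccos(C/0.4230) = -0.2618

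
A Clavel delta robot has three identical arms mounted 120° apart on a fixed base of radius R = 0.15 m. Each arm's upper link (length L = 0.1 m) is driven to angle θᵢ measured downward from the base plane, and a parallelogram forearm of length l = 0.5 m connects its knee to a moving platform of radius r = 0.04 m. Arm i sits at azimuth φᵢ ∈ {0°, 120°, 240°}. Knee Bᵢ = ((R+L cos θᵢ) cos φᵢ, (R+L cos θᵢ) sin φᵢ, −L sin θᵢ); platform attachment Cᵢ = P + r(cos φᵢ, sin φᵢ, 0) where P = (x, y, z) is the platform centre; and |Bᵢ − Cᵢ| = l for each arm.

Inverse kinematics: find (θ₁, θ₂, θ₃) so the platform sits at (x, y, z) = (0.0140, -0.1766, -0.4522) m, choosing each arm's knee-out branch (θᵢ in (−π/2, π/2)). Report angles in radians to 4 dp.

arm 1 (φ=0.0°): x'=0.0140, y'=-0.1766
  e−x'=0.0960;  (l²−L²−(e−x')²−y'²−z²)/2L = -0.0244
  γ=atan2(-0.4522,0.0960)=-1.3616;  ψ=arccos(-0.0529)=1.6237;  θ1=γ+ψ≈0.2621
φ2=120.0° → target in arm frame (-0.1599, 0.0762)
  A=0.2699, B=-0.4522, C=(l²−L²−A²−y'²−z²)/(2L)=-0.2158
  √(A²+B²)=0.5266;  θ2 = -1.0326+1.9929 ≈ 0.9603
φ3=240.0° → target in arm frame (0.1459, 0.1004)
  e−x'=-0.0359;  (l²−L²−(e−x')²−y'²−z²)/2L = 0.1207
  θ3 = atan2(B,A) + arccos(C/0.4536) = -0.3486

θ₁ = 0.2621, θ₂ = 0.9603, θ₃ = -0.3486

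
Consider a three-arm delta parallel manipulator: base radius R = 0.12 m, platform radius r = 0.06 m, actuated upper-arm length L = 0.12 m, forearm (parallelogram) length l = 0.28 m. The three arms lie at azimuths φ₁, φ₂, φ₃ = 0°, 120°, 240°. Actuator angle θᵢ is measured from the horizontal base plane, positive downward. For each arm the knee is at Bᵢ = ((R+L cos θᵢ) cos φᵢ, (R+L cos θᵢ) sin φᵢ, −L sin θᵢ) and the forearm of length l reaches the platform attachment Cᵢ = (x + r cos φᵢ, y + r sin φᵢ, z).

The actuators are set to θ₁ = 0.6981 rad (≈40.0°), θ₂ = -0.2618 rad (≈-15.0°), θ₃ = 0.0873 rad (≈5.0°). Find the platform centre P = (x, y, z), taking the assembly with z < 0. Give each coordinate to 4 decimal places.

(-0.0867, 0.0296, -0.2206)

arm 1 at φ=0.0°: ρ1 = 0.1519;  O1 = (0.1519, 0.0000, -0.0771)
arm 2 at φ=120.0°: ρ2 = 0.1759;  O2 = (-0.0880, 0.1523, 0.0311)
O3 = (0.1795·cos240.0°, 0.1795·sin240.0°, -0.0105) = (-0.0898, -0.1555, -0.0105)
|O₂|²−|O₁|² = 0.0029;  |O₃|²−|O₁|² = 0.0033
[-0.4798 0.3047 0.2164]·P = 0.0029;  [-0.4834 -0.3110 0.1333]·P = 0.0033
det = 0.2965;  x = -0.0064+0.3640z,  y = -0.0007+-0.1370z
into |P−O₁|² = l²: 1.1513z² + 0.0392z + -0.0474 = 0;  Δ = 0.2197;  z = -0.2206 or 0.1866 → z<0 root = -0.2206
x = -0.0867, y = 0.0296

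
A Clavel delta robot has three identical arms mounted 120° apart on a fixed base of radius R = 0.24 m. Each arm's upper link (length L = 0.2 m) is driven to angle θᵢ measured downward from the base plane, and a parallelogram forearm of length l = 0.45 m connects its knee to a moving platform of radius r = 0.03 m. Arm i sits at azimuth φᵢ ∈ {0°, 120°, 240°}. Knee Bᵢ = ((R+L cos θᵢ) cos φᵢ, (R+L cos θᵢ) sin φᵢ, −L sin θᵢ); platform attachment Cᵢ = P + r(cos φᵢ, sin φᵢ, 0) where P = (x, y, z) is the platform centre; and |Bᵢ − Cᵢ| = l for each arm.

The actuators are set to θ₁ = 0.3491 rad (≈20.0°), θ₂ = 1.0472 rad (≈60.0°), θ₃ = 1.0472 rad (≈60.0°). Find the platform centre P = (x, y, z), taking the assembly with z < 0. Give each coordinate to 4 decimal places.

(0.1123, 0.0000, -0.4161)

arm 1 at φ=0.0°: e+L cos θ1 = 0.3979;  centre 1 = (0.3979, 0.0000, -0.0684)
centre 2 = (0.3100·cos120.0°, 0.3100·sin120.0°, -0.1732) = (-0.1550, 0.2685, -0.1732)
arm 3 at φ=240.0°: e+L cos θ3 = 0.3100;  centre 3 = (-0.1550, -0.2685, -0.1732)
subtract pairs → two planes through P
linear system: -1.1059x+0.5369y = -0.0369−-0.2096z; -1.1059x+-0.5369y = -0.0369−-0.2096z
Cramer: x(z) = 0.0334-0.1895z;  y(z) = 0.0000+0.0000z
quadratic in z: (1.0359)z²+(0.2750)z+(-0.0649)=0, √Δ=0.5871 → z ∈ {-0.4161, 0.1506}; z = -0.4161 (taking z<0)
x = 0.1123, y = 0.0000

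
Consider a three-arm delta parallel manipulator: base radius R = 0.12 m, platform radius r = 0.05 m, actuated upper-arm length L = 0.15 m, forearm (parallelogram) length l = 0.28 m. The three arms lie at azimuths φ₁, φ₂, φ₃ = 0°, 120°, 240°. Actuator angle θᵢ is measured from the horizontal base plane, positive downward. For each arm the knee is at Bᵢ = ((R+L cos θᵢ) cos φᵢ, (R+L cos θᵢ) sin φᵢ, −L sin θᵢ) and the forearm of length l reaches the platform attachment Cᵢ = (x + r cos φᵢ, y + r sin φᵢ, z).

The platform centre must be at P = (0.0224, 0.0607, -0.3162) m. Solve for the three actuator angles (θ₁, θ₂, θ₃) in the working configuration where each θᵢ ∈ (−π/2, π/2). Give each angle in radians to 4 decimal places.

arm 1 (φ=0.0°): x'=0.0224, y'=0.0607
  A cos θ + B sin θ = C:  0.0476·cos θ + -0.3162·sin θ = -0.1668
  θ1 = atan2(B,A) + arccos(C/0.3198) = 0.6981
φ2=120.0° → target in arm frame (0.0414, -0.0497)
  A=0.0286, B=-0.3162, C=(l²−L²−A²−y'²−z²)/(2L)=-0.1579
  √(A²+B²)=0.3175;  θ2 = -1.4805+2.0914 ≈ 0.6109
arm 3 (φ=240.0°): x'=-0.0638, y'=-0.0110
  e−x'=0.1338;  (l²−L²−(e−x')²−y'²−z²)/2L = -0.2070
  θ3 = atan2(B,A) + arccos(C/0.3433) = 1.0473

θ₁ = 0.6981, θ₂ = 0.6109, θ₃ = 1.0473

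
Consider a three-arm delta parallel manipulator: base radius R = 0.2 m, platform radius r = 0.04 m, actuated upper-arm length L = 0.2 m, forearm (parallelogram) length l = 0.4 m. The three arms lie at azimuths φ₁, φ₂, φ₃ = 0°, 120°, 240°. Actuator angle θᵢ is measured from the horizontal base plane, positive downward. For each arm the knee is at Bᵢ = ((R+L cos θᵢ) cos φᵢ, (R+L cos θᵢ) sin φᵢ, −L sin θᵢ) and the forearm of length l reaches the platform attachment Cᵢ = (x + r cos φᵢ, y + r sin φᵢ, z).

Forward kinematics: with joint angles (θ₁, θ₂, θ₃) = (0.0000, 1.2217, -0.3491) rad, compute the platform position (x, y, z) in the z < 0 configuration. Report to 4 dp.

(0.0650, -0.1585, -0.2188)

S1 = (0.3600·cos0.0°, 0.3600·sin0.0°, 0.0000) = (0.3600, 0.0000, 0.0000)
S2 = (0.2284·cos120.0°, 0.2284·sin120.0°, -0.1879) = (-0.1142, 0.1978, -0.1879)
arm 3 at φ=240.0°: ρ3 = 0.3479;  S3 = (-0.1740, -0.3013, 0.0684)
|S₂|²−|S₁|² = -0.0421;  |S₃|²−|S₁|² = -0.0039
[-0.9484 0.3956 -0.3759]·P = -0.0421;  [-1.0679 -0.6026 0.1368]·P = -0.0039
det = 0.9940;  x = 0.0271+-0.1734z,  y = -0.0416+0.5344z
sphere 1 gives Az²+Bz+C=0 with A=1.3156, B=0.0711, C=-0.0474;  B²−4AC=0.2546;  roots -0.2188, 0.1648;  negative root z = -0.2188
x = 0.0650, y = -0.1585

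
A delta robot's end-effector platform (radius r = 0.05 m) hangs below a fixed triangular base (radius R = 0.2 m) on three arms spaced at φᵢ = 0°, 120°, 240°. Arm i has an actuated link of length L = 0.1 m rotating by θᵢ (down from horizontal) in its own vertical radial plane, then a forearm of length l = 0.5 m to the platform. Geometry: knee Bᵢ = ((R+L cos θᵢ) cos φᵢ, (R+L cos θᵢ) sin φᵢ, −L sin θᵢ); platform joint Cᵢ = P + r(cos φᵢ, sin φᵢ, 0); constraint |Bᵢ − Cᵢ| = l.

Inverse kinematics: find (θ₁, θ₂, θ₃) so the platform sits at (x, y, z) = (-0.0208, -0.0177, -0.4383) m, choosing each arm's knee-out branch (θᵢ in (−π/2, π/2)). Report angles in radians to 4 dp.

φ1=0.0° → target in arm frame (-0.0208, -0.0177)
  A=0.1708, B=-0.4383, C=(l²−L²−A²−y'²−z²)/(2L)=0.0920
  √(A²+B²)=0.4704;  θ1 = -1.1992+1.3739 ≈ 0.1747
φ2=120.0° → target in arm frame (-0.0049, 0.0269)
  A cos θ + B sin θ = C:  0.1549·cos θ + -0.4383·sin θ = 0.1158
  √(A²+B²)=0.4649;  θ2 = -1.2310+1.3190 ≈ 0.0879
φ3=240.0° → target in arm frame (0.0257, -0.0092)
  A=0.1243, B=-0.4383, C=(l²−L²−A²−y'²−z²)/(2L)=0.1618
  √(A²+B²)=0.4556;  θ3 = -1.2945+1.2076 ≈ -0.0869

θ₁ = 0.1747, θ₂ = 0.0879, θ₃ = -0.0869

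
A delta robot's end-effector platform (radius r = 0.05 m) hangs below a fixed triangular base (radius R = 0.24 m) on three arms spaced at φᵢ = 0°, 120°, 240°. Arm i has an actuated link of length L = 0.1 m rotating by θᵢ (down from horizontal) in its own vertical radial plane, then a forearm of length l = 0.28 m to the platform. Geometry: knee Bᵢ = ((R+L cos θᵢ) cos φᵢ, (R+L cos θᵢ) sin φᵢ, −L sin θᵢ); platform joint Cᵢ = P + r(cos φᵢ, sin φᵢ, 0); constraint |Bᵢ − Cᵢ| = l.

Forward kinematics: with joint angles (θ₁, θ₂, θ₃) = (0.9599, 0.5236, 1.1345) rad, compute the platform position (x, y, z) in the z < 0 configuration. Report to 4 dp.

centre 1 = (0.2474·cos0.0°, 0.2474·sin0.0°, -0.0819) = (0.2474, 0.0000, -0.0819)
φ2=120.0°: virtual centre (-0.1383, 0.2395, -0.0500), radius l
centre 3 = (0.2323·cos240.0°, 0.2323·sin240.0°, -0.0906) = (-0.1161, -0.2011, -0.0906)
eliminate P² terms by subtracting sphere 1 from 2 and 3
[-0.7713 0.4791 0.0638]·P = 0.0111;  [-0.7270 -0.4023 -0.0174]·P = -0.0057
det = 0.6586;  x = -0.0026+0.0263z,  y = 0.0190+-0.0909z
sphere 1 gives Az²+Bz+C=0 with A=1.0090, B=0.1472, C=-0.0088;  B²−4AC=0.0574;  roots -0.1917, 0.0457;  negative root z = -0.1917
x = -0.0077, y = 0.0364

(-0.0077, 0.0364, -0.1917)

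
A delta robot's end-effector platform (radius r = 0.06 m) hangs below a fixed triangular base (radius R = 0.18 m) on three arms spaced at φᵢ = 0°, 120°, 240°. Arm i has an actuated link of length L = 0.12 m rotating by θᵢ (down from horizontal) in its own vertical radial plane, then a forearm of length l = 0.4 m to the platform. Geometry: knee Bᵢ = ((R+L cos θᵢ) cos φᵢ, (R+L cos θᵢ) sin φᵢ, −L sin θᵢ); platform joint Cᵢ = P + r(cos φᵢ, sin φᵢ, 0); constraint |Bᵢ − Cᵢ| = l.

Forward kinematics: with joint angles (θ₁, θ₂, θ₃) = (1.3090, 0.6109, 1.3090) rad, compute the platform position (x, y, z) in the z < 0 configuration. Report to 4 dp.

S1 = (0.1511·cos0.0°, 0.1511·sin0.0°, -0.1159) = (0.1511, 0.0000, -0.1159)
φ2=120.0°: virtual centre (-0.1091, 0.1890, -0.0688), radius l
S3 = (0.1511·cos240.0°, 0.1511·sin240.0°, -0.1159) = (-0.0755, -0.1308, -0.1159)
|S₂|²−|S₁|² = 0.0161;  |S₃|²−|S₁|² = 0.0000
[-0.5204 0.3781 0.0942]·P = 0.0161;  [-0.4532 -0.2616 0.0000]·P = 0.0000
Cramer: x(z) = -0.0137+0.0801z;  y(z) = 0.0238-0.1388z
quadratic in z: (1.0257)z²+(0.1988)z+(-0.1188)=0, √Δ=0.7260 → z ∈ {-0.4508, 0.2570}; z = -0.4508 (taking z<0)
x = -0.0498, y = 0.0863

(-0.0498, 0.0863, -0.4508)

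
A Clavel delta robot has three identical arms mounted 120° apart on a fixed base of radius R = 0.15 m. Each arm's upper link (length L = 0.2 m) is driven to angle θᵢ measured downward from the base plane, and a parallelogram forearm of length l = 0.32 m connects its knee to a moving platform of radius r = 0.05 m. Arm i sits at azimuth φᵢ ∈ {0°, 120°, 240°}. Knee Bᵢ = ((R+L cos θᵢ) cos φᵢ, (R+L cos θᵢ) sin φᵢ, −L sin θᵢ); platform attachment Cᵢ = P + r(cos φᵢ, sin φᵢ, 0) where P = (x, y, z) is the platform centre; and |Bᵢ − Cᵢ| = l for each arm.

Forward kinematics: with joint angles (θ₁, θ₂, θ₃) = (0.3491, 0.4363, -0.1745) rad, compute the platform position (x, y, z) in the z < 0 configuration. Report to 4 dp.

(-0.0158, -0.0411, -0.1605)

arm 1 at φ=0.0°: ρ1 = 0.2879;  O1 = (0.2879, 0.0000, -0.0684)
arm 2 at φ=120.0°: ρ2 = 0.2813;  O2 = (-0.1406, 0.2436, -0.0845)
O3 = (0.2970·cos240.0°, 0.2970·sin240.0°, 0.0347) = (-0.1485, -0.2572, 0.0347)
subtract pairs → two planes through P
linear system: -0.8571x+0.4872y = -0.0013−-0.0322z; -0.8728x+-0.5144y = 0.0018−0.2063z
Cramer: x(z) = -0.0002+0.0969z;  y(z) = -0.0031+0.2366z
sphere 1 gives Az²+Bz+C=0 with A=1.0654, B=0.0795, C=-0.0147;  B²−4AC=0.0689;  roots -0.1605, 0.0858;  negative root z = -0.1605
x = -0.0158, y = -0.0411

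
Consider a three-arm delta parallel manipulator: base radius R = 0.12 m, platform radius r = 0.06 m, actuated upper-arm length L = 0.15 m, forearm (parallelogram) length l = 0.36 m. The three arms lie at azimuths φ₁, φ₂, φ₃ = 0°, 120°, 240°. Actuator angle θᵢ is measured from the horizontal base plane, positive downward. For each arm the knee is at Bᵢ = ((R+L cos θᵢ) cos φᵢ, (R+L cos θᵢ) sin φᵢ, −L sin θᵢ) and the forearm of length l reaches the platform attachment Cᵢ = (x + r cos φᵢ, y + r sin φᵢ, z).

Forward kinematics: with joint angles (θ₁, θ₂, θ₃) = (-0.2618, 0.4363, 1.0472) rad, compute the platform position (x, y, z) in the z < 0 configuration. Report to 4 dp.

φ1=0.0°: virtual centre (0.2049, 0.0000, 0.0388), radius l
φ2=120.0°: virtual centre (-0.0980, 0.1697, -0.0634), radius l
arm 3 at φ=240.0°: (R−r)+L cos θ3 = 0.1350;  centre 3 = (-0.0675, -0.1169, -0.1299)
subtract pairs → two planes through P
linear system: -0.6057x+0.3394y = -0.0011−-0.2044z; -0.5448x+-0.2338y = -0.0084−-0.3375z
Cramer: x(z) = 0.0095-0.4971z;  y(z) = 0.0138-0.2849z
sphere 1 gives Az²+Bz+C=0 with A=1.3283, B=0.1088, C=-0.0897;  B²−4AC=0.4886;  roots -0.3040, 0.2221;  negative root z = -0.3040
x = 0.1606, y = 0.1004

(0.1606, 0.1004, -0.3040)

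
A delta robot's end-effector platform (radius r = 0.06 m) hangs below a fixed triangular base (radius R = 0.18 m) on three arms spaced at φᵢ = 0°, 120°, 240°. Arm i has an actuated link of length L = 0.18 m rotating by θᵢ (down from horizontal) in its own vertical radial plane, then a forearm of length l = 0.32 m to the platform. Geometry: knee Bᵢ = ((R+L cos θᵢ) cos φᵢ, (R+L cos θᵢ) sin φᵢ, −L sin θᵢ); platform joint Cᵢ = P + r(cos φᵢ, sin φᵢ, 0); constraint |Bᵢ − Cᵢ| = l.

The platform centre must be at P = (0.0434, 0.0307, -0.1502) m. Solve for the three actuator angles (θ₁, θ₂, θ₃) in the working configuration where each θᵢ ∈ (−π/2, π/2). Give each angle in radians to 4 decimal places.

φ1=0.0° → target in arm frame (0.0434, 0.0307)
  e−x'=0.0766;  (l²−L²−(e−x')²−y'²−z²)/2L = 0.1129
  θ1 = atan2(B,A) + arccos(C/0.1686) = -0.2618
rotate P by −φ2: (0.0049, -0.0529, -0.1502)
  e−x'=0.1151;  (l²−L²−(e−x')²−y'²−z²)/2L = 0.0872
  γ=atan2(-0.1502,0.1151)=-0.9169;  ψ=arccos(0.4607)=1.0920;  θ2=γ+ψ≈0.1751
φ3=240.0° → target in arm frame (-0.0483, 0.0222)
  A cos θ + B sin θ = C:  0.1683·cos θ + -0.1502·sin θ = 0.0517
  γ=atan2(-0.1502,0.1683)=-0.7287;  ψ=arccos(0.2294)=1.3394;  θ3=γ+ψ≈0.6107

θ₁ = -0.2618, θ₂ = 0.1751, θ₃ = 0.6107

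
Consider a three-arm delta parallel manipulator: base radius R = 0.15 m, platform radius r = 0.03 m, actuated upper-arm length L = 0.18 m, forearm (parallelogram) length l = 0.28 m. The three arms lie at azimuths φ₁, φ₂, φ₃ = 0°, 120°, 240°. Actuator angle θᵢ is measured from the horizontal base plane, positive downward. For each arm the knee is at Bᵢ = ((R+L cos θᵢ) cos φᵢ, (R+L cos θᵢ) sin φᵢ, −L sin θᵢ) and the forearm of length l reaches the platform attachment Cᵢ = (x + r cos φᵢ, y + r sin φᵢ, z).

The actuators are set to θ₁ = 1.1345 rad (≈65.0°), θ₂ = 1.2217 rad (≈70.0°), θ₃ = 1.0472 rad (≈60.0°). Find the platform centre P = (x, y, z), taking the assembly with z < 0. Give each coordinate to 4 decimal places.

(0.0004, -0.0242, -0.3619)

arm 1 at φ=0.0°: (R−r)+L cos θ1 = 0.1961;  S1 = (0.1961, 0.0000, -0.1631)
arm 2 at φ=120.0°: (R−r)+L cos θ2 = 0.1816;  S2 = (-0.0908, 0.1572, -0.1691)
S3 = (0.2100·cos240.0°, 0.2100·sin240.0°, -0.1559) = (-0.1050, -0.1819, -0.1559)
eliminate P² terms by subtracting sphere 1 from 2 and 3
linear system: -0.5737x+0.3145y = -0.0035−-0.0120z; -0.6021x+-0.3637y = 0.0033−0.0145z
det = 0.3980;  x = 0.0005+0.0005z,  y = -0.0101+0.0391z
quadratic in z: (1.0015)z²+(0.3253)z+(-0.0135)=0, √Δ=0.3996 → z ∈ {-0.3619, 0.0371}; z = -0.3619 (taking z<0)
x = 0.0004, y = -0.0242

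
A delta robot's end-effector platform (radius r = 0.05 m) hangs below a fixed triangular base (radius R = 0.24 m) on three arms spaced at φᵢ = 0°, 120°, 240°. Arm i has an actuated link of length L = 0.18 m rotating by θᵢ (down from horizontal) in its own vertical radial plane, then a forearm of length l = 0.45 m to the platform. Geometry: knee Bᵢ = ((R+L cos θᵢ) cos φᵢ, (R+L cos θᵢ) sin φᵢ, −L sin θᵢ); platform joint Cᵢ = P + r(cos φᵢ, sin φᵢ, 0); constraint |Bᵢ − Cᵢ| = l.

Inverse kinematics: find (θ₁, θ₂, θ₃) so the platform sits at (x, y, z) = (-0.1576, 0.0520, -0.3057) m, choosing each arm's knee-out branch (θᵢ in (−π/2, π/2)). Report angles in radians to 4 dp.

θ₁ = 1.1346, θ₂ = -0.3495, θ₃ = 0.2619

φ1=0.0° → target in arm frame (-0.1576, 0.0520)
  A cos θ + B sin θ = C:  0.3476·cos θ + -0.3057·sin θ = -0.1302
  γ=atan2(-0.3057,0.3476)=-0.7213;  ψ=arccos(-0.2813)=1.8560;  θ1=γ+ψ≈1.1346
φ2=120.0° → target in arm frame (0.1238, 0.1105)
  e−x'=0.0662;  (l²−L²−(e−x')²−y'²−z²)/2L = 0.1668
  √(A²+B²)=0.3128;  θ2 = -1.3576+1.0082 ≈ -0.3495
arm 3 (φ=240.0°): x'=0.0338, y'=-0.1625
  A=0.1562, B=-0.3057, C=(l²−L²−A²−y'²−z²)/(2L)=0.0718
  θ3 = atan2(B,A) + arccos(C/0.3433) = 0.2619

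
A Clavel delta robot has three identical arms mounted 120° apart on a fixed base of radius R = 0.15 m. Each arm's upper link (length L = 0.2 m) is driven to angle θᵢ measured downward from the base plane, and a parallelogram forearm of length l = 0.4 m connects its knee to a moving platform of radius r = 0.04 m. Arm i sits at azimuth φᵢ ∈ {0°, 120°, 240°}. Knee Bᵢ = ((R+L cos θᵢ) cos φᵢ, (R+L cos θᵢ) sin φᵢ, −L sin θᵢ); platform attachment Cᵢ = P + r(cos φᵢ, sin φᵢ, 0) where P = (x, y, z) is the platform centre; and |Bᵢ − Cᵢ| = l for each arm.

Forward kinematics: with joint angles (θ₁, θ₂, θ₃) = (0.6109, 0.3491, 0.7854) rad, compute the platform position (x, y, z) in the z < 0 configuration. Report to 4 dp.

(-0.0061, 0.0706, -0.3916)

φ1=0.0°: virtual centre (0.2738, 0.0000, -0.1147), radius l
φ2=120.0°: virtual centre (-0.1490, 0.2580, -0.0684), radius l
S3 = (0.2514·cos240.0°, 0.2514·sin240.0°, -0.1414) = (-0.1257, -0.2177, -0.1414)
eliminate P² terms by subtracting sphere 1 from 2 and 3
plane₁₂: -0.8456x+0.5160y+0.0926z = 0.0053
Cramer: x(z) = 0.0003+0.0164z;  y(z) = 0.0108-0.1527z
into |P−S₁|² = l²: 1.0236z² + 0.2172z + -0.0719 = 0;  Δ = 0.3416;  z = -0.3916 or 0.1794 → z<0 root = -0.3916
x = -0.0061, y = 0.0706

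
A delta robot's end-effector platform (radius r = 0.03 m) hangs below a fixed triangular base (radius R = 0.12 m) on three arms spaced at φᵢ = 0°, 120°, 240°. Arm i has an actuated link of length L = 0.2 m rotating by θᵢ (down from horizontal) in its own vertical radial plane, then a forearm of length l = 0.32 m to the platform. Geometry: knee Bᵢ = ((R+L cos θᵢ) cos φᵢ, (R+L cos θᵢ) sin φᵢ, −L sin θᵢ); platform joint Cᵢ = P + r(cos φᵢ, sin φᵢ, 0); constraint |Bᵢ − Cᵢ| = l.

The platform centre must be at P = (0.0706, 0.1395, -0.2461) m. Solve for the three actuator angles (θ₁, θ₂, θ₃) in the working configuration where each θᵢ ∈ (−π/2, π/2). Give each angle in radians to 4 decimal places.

θ₁ = 0.2620, θ₂ = 0.1745, θ₃ = 1.2215

arm 1 (φ=0.0°): x'=0.0706, y'=0.1395
  A cos θ + B sin θ = C:  0.0194·cos θ + -0.2461·sin θ = -0.0450
  γ=atan2(-0.2461,0.0194)=-1.4921;  ψ=arccos(-0.1823)=1.7541;  θ1=γ+ψ≈0.2620
arm 2 (φ=120.0°): x'=0.0855, y'=-0.1309
  A=0.0045, B=-0.2461, C=(l²−L²−A²−y'²−z²)/(2L)=-0.0383
  √(A²+B²)=0.2461;  θ2 = -1.5526+1.7270 ≈ 0.1745
arm 3 (φ=240.0°): x'=-0.1561, y'=-0.0086
  A=0.2461, B=-0.2461, C=(l²−L²−A²−y'²−z²)/(2L)=-0.1470
  θ3 = atan2(B,A) + arccos(C/0.3480) = 1.2215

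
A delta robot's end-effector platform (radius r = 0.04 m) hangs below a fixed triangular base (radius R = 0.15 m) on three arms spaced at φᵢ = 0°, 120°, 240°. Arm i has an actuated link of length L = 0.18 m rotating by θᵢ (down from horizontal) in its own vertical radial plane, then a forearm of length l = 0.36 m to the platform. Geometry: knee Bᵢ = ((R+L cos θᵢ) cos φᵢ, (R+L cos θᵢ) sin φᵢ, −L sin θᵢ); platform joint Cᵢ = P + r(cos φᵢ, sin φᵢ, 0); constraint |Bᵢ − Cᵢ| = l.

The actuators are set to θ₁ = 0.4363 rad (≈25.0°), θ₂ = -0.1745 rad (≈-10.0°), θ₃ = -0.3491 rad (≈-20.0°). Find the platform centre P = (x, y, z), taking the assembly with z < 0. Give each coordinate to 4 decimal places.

(-0.0631, -0.0113, -0.2042)

φ1=0.0°: virtual centre (0.2731, 0.0000, -0.0761), radius l
φ2=120.0°: virtual centre (-0.1436, 0.2488, 0.0313), radius l
arm 3 at φ=240.0°: ρ3 = 0.2791;  S3 = (-0.1396, -0.2417, 0.0616)
|S₂|²−|S₁|² = 0.0031;  |S₃|²−|S₁|² = 0.0013
plane₁₂: -0.8335x+0.4976y+0.2146z = 0.0031
Cramer: x(z) = -0.0027+0.2959z;  y(z) = 0.0018+0.0643z
sphere 1 gives Az²+Bz+C=0 with A=1.0917, B=-0.0108, C=-0.0477;  B²−4AC=0.2086;  roots -0.2042, 0.2142;  negative root z = -0.2042
x = -0.0631, y = -0.0113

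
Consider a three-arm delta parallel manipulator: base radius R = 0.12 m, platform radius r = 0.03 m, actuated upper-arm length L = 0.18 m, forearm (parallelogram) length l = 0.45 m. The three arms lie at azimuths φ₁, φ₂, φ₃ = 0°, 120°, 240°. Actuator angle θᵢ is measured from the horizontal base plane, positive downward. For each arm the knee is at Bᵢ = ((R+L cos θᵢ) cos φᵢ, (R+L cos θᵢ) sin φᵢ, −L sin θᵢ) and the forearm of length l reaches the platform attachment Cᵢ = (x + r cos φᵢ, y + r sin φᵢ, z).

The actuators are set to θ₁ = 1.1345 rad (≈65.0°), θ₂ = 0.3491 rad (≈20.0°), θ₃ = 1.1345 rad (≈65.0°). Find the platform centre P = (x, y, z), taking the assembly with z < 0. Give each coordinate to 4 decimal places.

arm 1 at φ=0.0°: (R−r)+L cos θ1 = 0.1661;  S1 = (0.1661, 0.0000, -0.1631)
arm 2 at φ=120.0°: (R−r)+L cos θ2 = 0.2591;  S2 = (-0.1296, 0.2244, -0.0616)
arm 3 at φ=240.0°: (R−r)+L cos θ3 = 0.1661;  S3 = (-0.0830, -0.1438, -0.1631)
subtract pairs → two planes through P
linear system: -0.5913x+0.4488y = 0.0168−0.2031z; -0.4982x+-0.2876y = 0.0000−0.0000z
Cramer: x(z) = -0.0122+0.1484z;  y(z) = 0.0212-0.2571z
into |P−S₁|² = l²: 1.0881z² + 0.2624z + -0.1436 = 0;  Δ = 0.6941;  z = -0.5034 or 0.2622 → z<0 root = -0.5034
x = -0.0870, y = 0.1506

(-0.0870, 0.1506, -0.5034)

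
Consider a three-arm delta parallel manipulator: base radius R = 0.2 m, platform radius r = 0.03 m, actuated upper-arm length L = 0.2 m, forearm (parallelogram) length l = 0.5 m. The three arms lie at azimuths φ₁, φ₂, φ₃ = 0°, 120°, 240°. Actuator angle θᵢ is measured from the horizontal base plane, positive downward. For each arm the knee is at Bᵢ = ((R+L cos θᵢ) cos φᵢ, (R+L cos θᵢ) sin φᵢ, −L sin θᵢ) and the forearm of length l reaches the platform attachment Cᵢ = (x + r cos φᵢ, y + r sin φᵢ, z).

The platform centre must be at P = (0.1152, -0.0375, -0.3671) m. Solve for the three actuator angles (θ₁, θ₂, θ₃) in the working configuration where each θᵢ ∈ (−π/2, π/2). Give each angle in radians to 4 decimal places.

θ₁ = -0.3491, θ₂ = 0.6106, θ₃ = 0.3491

rotate P by −φ1: (0.1152, -0.0375, -0.3671)
  A=0.0548, B=-0.3671, C=(l²−L²−A²−y'²−z²)/(2L)=0.1771
  θ1 = atan2(B,A) + arccos(C/0.3712) = -0.3491
rotate P by −φ2: (-0.0901, -0.0810, -0.3671)
  A=0.2601, B=-0.3671, C=(l²−L²−A²−y'²−z²)/(2L)=0.0026
  γ=atan2(-0.3671,0.2601)=-0.9544;  ψ=arccos(0.0057)=1.5650;  θ2=γ+ψ≈0.6106
rotate P by −φ3: (-0.0251, 0.1185, -0.3671)
  A cos θ + B sin θ = C:  0.1951·cos θ + -0.3671·sin θ = 0.0578
  θ3 = atan2(B,A) + arccos(C/0.4157) = 0.3491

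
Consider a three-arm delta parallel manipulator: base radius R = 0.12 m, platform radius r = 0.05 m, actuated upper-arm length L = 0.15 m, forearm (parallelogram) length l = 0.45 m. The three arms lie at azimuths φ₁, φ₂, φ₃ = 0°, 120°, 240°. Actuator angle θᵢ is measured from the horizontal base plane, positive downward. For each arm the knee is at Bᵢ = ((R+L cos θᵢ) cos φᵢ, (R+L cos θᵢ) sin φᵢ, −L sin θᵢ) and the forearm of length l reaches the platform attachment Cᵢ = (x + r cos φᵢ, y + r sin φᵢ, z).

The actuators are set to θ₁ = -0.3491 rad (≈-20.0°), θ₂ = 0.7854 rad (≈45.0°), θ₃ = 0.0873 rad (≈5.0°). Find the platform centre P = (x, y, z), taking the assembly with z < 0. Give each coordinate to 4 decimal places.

(0.1453, -0.1205, -0.3773)

centre 1 = (0.2110·cos0.0°, 0.2110·sin0.0°, 0.0513) = (0.2110, 0.0000, 0.0513)
φ2=120.0°: virtual centre (-0.0880, 0.1525, -0.1061), radius l
centre 3 = (0.2194·cos240.0°, 0.2194·sin240.0°, -0.0131) = (-0.1097, -0.1900, -0.0131)
|centre ₂|²−|centre ₁|² = -0.0049;  |centre ₃|²−|centre ₁|² = 0.0012
plane₁₂: -0.5980x+0.3050y+-0.3147z = -0.0049
Cramer: x(z) = 0.0035-0.3758z;  y(z) = -0.0091+0.2953z
into |P−centre ₁|² = l²: 1.2284z² + 0.0479z + -0.1568 = 0;  Δ = 0.7726;  z = -0.3773 or 0.3383 → z<0 root = -0.3773
x = 0.1453, y = -0.1205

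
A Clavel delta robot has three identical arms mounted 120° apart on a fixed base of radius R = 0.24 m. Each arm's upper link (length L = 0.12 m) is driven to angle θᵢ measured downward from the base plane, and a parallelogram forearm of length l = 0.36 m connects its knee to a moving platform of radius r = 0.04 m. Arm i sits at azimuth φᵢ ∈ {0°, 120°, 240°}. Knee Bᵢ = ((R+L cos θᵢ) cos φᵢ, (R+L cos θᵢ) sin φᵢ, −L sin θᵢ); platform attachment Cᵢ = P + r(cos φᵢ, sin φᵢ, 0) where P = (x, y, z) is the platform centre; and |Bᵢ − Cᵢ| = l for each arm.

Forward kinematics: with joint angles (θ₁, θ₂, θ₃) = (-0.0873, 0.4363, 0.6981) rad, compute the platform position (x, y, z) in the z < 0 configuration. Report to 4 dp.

φ1=0.0°: virtual centre (0.3195, 0.0000, 0.0105), radius l
φ2=120.0°: virtual centre (-0.1544, 0.2674, -0.0507), radius l
O3 = (0.2919·cos240.0°, 0.2919·sin240.0°, -0.0771) = (-0.1460, -0.2528, -0.0771)
|O₂|²−|O₁|² = -0.0043;  |O₃|²−|O₁|² = -0.0110
plane₁₂: -0.9478x+0.5348y+-0.1223z = -0.0043
Cramer: x(z) = 0.0083-0.1592z;  y(z) = 0.0066-0.0534z
sphere 1 gives Az²+Bz+C=0 with A=1.0282, B=0.0775, C=-0.0326;  B²−4AC=0.1399;  roots -0.2196, 0.1442;  negative root z = -0.2196
x = 0.0432, y = 0.0183

(0.0432, 0.0183, -0.2196)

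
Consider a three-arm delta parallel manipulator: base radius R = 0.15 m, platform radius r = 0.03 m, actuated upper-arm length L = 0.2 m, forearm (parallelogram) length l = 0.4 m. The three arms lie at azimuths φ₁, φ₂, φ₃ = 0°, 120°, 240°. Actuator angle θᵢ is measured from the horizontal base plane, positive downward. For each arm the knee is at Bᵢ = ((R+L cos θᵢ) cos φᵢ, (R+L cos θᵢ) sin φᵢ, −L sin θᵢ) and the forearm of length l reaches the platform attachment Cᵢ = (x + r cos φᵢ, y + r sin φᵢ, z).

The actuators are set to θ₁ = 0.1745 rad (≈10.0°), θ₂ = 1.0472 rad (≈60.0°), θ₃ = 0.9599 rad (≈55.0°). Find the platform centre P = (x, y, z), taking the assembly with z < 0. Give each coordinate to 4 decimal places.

(0.1486, -0.0167, -0.3972)

φ1=0.0°: virtual centre (0.3170, 0.0000, -0.0347), radius l
arm 2 at φ=120.0°: (R−r)+L cos θ2 = 0.2200;  S2 = (-0.1100, 0.1905, -0.1732)
S3 = (0.2347·cos240.0°, 0.2347·sin240.0°, -0.1638) = (-0.1174, -0.2033, -0.1638)
eliminate P² terms by subtracting sphere 1 from 2 and 3
plane₁₂: -0.8539x+0.3811y+-0.2770z = -0.0233
det = 0.6782;  x = 0.0250+-0.3111z,  y = -0.0050+0.0296z
quadratic in z: (1.0977)z²+(0.2508)z+(-0.0736)=0, √Δ=0.6212 → z ∈ {-0.3972, 0.1687}; z = -0.3972 (taking z<0)
x = 0.1486, y = -0.0167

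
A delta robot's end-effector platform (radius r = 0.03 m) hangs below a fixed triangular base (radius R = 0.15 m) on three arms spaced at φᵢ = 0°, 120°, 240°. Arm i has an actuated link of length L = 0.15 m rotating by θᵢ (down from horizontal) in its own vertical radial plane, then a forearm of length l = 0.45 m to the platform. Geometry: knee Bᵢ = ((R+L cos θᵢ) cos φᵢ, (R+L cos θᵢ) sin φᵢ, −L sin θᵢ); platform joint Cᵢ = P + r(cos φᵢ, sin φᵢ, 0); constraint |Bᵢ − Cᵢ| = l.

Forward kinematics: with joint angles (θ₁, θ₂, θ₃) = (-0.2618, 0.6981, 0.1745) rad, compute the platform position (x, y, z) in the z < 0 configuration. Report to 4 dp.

(0.1028, -0.0735, -0.3745)

φ1=0.0°: virtual centre (0.2649, 0.0000, 0.0388), radius l
φ2=120.0°: virtual centre (-0.1175, 0.2034, -0.0964), radius l
S3 = (0.2677·cos240.0°, 0.2677·sin240.0°, -0.0260) = (-0.1339, -0.2319, -0.0260)
|S₂|²−|S₁|² = -0.0072;  |S₃|²−|S₁|² = 0.0007
[-0.7647 0.4069 -0.2705]·P = -0.0072;  [-0.7975 -0.4637 -0.1297]·P = 0.0007
Cramer: x(z) = 0.0045-0.2624z;  y(z) = -0.0092+0.1716z
into |P−S₁|² = l²: 1.0983z² + 0.0559z + -0.1331 = 0;  Δ = 0.5879;  z = -0.3745 or 0.3236 → z<0 root = -0.3745
x = 0.1028, y = -0.0735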